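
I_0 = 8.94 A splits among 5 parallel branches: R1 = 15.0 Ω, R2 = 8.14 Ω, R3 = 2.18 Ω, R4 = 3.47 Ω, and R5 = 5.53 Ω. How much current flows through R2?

I ≈ 0.983 A

ΣG = 1/15.0 + 1/8.14 + 1/2.18 + 1/3.47 + 1/5.53 = 1.117.
By the current-divider rule, I = I_0 · G_k/ΣG = 8.94 × 0.1100 = 0.9830 A.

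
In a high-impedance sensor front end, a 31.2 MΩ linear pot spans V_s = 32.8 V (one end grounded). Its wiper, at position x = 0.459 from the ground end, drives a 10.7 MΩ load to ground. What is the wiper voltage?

V_out ≈ 8.73 V

The pot divides into 16.88 MΩ above the wiper and 14.32 MΩ below.
Lower segment in parallel with the load: 14.32 ‖ 10.7 = 6.124 MΩ.
Loaded-divider output: V_out = 32.8 × 0.2662 = 8.732 V.
(Unloaded: V_out = x·V_s = 15.1 V.)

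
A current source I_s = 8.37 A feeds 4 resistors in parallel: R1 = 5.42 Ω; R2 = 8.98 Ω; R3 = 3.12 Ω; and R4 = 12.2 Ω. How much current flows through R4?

I ≈ 0.982 A

ΣG = 1/5.42 + 1/8.98 + 1/3.12 + 1/12.2 = 0.6983.
R4 takes the fraction G_k/ΣG = 0.08197/0.6983 = 0.1174, so I = 8.37 × 0.1174 = 0.9824 A.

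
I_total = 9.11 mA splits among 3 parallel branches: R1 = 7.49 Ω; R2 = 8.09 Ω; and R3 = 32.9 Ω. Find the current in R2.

I ≈ 3.92 mA

Conductances: ΣG = 1/7.49 + 1/8.09 + 1/32.9 = 0.2875 (1/Ω).
R2 takes the fraction G_k/ΣG = 0.1236/0.2875 = 0.4299, so I = 9.11 × 0.4299 = 3.917 mA.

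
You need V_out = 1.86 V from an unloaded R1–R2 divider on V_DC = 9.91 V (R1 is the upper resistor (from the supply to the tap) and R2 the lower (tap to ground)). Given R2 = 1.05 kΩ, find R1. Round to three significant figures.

Required fraction k = V_out/V_DC = 0.1877.
So R1 = R2 · (V_DC/V_out − 1) = 1.05 × (9.91/1.86 − 1) = 1.05 × 4.328 = 4.544 kΩ.

R1 ≈ 4.54 kΩ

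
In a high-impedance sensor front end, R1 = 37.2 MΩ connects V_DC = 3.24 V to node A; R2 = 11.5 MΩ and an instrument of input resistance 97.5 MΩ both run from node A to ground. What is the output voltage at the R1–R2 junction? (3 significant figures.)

V_out ≈ 0.702 V

The load sits in parallel with R2, giving an effective lower resistance R2' = R2·R_L/(R2+R_L) = 10.29 MΩ.
Then V_out = V_DC · R2'/(R1 + R2') = 3.24 × 10.29/47.49 = 0.7019 V.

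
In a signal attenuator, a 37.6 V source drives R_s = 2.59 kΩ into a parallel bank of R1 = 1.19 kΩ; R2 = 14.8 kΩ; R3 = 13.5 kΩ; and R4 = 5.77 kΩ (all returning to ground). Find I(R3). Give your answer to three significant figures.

Equivalent of the parallel group: R_p = 0.8656 kΩ.
V_A = 37.6 × 0.8656/3.456 = 9.418 V.
I(R3) = V_A / R3 = 9.418/13.5 = 0.6977 mA.
(Check via current divider: I_total = 10.88 mA; share G_k/ΣG = 0.06412 → same result.)

I ≈ 0.698 mA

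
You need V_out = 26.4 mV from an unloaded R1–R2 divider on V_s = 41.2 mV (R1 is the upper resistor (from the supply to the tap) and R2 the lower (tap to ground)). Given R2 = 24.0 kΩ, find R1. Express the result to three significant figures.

R1 ≈ 13.5 kΩ

Required fraction k = V_out/V_s = 0.6408.
So R1 = R2 · (V_s/V_out − 1) = 24.0 × (41.2/26.4 − 1) = 24.0 × 0.5606 = 13.45 kΩ.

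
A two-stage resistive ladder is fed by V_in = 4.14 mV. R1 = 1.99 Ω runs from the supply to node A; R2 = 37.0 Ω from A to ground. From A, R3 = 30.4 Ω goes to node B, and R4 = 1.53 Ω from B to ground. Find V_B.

Looking into the second stage from A: R3 + R4 = 31.93 Ω appears in parallel with R2.
R2 ‖ (R3+R4) = 17.14 Ω.
V_A = 4.14 × 17.14/(1.99 + 17.14) = 3.709 mV.
V_B = V_A × 0.04792 = 0.1777 mV.

V_B ≈ 0.178 mV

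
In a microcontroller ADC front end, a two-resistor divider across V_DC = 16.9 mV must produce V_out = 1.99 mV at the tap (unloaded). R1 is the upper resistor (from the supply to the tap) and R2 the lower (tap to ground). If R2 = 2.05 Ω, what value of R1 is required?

R1 ≈ 15.4 Ω

V_out/V_DC = R2/(R1+R2) = 0.1178.
So R1 = R2 · (V_DC/V_out − 1) = 2.05 × (16.9/1.99 − 1) = 2.05 × 7.492 = 15.36 Ω.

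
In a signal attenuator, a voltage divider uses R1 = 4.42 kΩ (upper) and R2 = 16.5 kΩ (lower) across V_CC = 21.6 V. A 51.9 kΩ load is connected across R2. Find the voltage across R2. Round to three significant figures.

V_out ≈ 16.0 V

First combine the lower leg with the load: R2 ‖ R_L = 12.52 kΩ.
Then V_out = V_CC · R2'/(R1 + R2') = 21.6 × 12.52/16.94 = 15.96 V.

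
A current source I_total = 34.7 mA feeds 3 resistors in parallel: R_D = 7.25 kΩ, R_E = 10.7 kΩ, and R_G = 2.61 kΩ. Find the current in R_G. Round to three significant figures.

I ≈ 21.6 mA

Conductances: ΣG = 1/7.25 + 1/10.7 + 1/2.61 = 0.6145 (1/kΩ).
By the current-divider rule, I = I_total · G_k/ΣG = 34.7 × 0.6235 = 21.63 mA.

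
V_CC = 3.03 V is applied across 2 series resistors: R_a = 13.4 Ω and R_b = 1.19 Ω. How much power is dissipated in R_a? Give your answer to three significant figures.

The common current is I = 3.03/14.59 = 0.2077 A.
V(R_a) = I·R = 2.783 V; P = V·I = 2.783 × 0.2077 = 0.5779 W.

P ≈ 0.578 W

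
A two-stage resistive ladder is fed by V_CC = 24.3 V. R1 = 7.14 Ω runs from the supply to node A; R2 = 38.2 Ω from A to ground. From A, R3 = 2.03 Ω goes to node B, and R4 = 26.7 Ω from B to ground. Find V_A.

V_A ≈ 16.9 V

The second stage (R3 + R4 = 28.73 Ω) loads node A in parallel with R2.
R2 ‖ (R3+R4) = 16.40 Ω.
First divider: V_A = V_CC · 16.40/(7.14 + 16.40) = 16.93 V.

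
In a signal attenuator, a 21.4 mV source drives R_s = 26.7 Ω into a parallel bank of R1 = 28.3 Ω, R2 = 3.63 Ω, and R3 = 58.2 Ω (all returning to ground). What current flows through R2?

Combine the parallel branches: R_p = (1/28.3 + 1/3.63 + 1/58.2)⁻¹ = 3.049 Ω.
Node voltage V_A = V_CC · R_p/(R_s + R_p) = 21.4 × 0.1025 = 2.193 mV.
Branch current I = V_A/R2 = 2.193/3.63 = 0.6042 mA.
(Equivalently: I_total = 0.7194 mA, then current-divider fraction G_k/ΣG = 0.8399.)

I ≈ 0.604 mA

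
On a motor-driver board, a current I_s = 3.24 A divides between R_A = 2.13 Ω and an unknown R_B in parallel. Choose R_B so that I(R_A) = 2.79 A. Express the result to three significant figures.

In a two-way split, I_A/I_s = R_B/(R_A + R_B).
With f = 0.8611, R_B = R_A · f/(1−f) = 2.13 × 6.200 = 13.21 Ω.

R_B ≈ 13.2 Ω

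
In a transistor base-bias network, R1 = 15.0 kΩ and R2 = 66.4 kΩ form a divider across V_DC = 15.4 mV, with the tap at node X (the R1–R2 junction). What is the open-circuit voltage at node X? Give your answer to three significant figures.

V_th is the unloaded tap voltage: V_DC · R2/(R1+R2) = 15.4 × 0.8157 = 12.56 mV.

V_th ≈ 12.6 mV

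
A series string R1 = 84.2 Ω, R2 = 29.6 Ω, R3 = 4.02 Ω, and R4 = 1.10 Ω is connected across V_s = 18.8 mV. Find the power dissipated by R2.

ΣR = 118.9 Ω → I = 18.8/118.9 = 0.1581 mA.
V(R2) = I·R = 4.679 mV; P = V·I = 4.679 × 0.1581 = 0.7398 µW.

P ≈ 0.740 µW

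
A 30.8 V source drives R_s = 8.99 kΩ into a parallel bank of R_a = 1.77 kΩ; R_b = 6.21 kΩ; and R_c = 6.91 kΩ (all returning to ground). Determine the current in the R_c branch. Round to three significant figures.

Equivalent of the parallel group: R_p = 1.148 kΩ.
Node voltage V_A = V_in · R_p/(R_s + R_p) = 30.8 × 0.1133 = 3.489 V.
I(R_c) = V_A / R_c = 3.489/6.91 = 0.5049 mA.

I ≈ 0.505 mA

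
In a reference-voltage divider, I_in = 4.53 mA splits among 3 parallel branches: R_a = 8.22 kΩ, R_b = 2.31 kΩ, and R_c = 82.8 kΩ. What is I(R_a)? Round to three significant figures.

Total conductance ΣG = 1/8.22 + 1/2.31 + 1/82.8 = 0.5666 (units of 1/kΩ).
R_a takes the fraction G_k/ΣG = 0.1217/0.5666 = 0.2147, so I = 4.53 × 0.2147 = 0.9726 mA.

I ≈ 0.973 mA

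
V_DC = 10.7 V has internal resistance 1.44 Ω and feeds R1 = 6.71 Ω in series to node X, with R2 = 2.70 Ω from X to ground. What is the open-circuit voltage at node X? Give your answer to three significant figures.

V_th ≈ 2.66 V

R1' = 1.44 + 6.71 = 8.150 Ω (source resistance + R1).
Open-circuit (no load on X): V_th = V_DC · R2/(R1' + R2) = 10.7 × 2.70/(8.150 + 2.70) = 2.663 V.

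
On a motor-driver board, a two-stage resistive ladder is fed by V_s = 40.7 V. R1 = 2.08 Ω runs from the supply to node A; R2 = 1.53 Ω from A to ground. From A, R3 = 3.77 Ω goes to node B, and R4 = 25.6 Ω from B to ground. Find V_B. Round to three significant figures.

V_B ≈ 14.6 V

Looking into the second stage from A: R3 + R4 = 29.37 Ω appears in parallel with R2.
Effective lower resistance at A: R2 ‖ 29.37 = 1.454 Ω.
So V_A = 40.7 × 0.4115 = 16.75 V.
V_B = V_A × 0.8716 = 14.60 V.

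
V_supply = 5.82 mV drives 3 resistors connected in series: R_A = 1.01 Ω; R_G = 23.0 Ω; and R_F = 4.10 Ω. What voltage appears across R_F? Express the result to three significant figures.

ΣR = 1.01 + 23.0 + 4.10 = 28.11 Ω.
By the voltage-divider rule, V = 5.82 × 4.100/28.11 = 0.8489 mV.

V ≈ 0.849 mV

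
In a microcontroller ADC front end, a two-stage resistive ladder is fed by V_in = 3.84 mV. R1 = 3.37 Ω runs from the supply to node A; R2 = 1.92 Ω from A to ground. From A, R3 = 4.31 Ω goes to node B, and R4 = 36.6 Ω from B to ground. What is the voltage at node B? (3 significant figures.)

V_B ≈ 1.21 mV

The second stage (R3 + R4 = 40.91 Ω) loads node A in parallel with R2.
R2 ‖ (R3+R4) = 1.834 Ω.
So V_A = 3.84 × 0.3524 = 1.353 mV.
V_B = V_A × 0.8946 = 1.211 mV.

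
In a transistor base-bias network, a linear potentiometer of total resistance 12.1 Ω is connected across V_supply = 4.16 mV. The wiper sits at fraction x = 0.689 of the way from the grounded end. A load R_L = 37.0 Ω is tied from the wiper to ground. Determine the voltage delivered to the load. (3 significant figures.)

Lower segment x·R_p = 8.337 Ω; upper segment (1−x)·R_p = 3.763 Ω.
Lower segment in parallel with the load: 8.337 ‖ 37.0 = 6.804 Ω.
Loaded-divider output: V_out = 4.16 × 0.6439 = 2.679 mV.
(Unloaded: V_out = x·V_supply = 2.87 mV.)

V_out ≈ 2.68 mV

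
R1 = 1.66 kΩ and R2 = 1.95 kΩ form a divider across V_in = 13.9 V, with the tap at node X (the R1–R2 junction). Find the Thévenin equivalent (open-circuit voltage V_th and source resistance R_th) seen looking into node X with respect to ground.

V_th is the unloaded tap voltage: V_in · R2/(R1+R2) = 13.9 × 0.5402 = 7.508 V.
Looking into X with the source shorted: R_th = R1·R2/(R1+R2) = 1.660 × 1.95/3.610 = 0.8967 kΩ.

V_th ≈ 7.51 V, R_th ≈ 0.897 kΩ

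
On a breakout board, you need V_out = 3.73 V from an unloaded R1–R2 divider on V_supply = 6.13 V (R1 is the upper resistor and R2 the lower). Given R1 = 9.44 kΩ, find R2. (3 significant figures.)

V_out/V_supply = R2/(R1+R2) = 0.6085.
Rearranging, R2 = R1·k/(1−k) = 9.44 × 1.554 = 14.67 kΩ.

R2 ≈ 14.7 kΩ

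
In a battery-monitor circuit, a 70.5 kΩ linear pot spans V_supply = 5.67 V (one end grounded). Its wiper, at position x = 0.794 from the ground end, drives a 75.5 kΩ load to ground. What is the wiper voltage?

The pot divides into 14.52 kΩ above the wiper and 55.98 kΩ below.
Lower segment in parallel with the load: 55.98 ‖ 75.5 = 32.14 kΩ.
Then V_out = V_supply · 32.14/(14.52 + 32.14) = 3.905 V.

V_out ≈ 3.91 V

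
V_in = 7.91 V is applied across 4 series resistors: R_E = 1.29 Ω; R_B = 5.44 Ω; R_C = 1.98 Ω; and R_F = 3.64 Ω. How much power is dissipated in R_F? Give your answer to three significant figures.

P ≈ 1.49 W

Series current I = V_in/ΣR = 7.91/12.35 = 0.6405 A.
P(R_F) = I²·R_F = (0.6405)² × 3.64 = 1.493 W.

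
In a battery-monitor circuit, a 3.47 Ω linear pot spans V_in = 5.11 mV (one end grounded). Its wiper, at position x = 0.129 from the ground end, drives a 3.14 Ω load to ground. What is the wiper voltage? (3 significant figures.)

The pot divides into 3.022 Ω above the wiper and 0.4476 Ω below.
R_L loads the lower segment: effective lower R = 0.3918 Ω.
Then V_out = V_in · 0.3918/(3.022 + 0.3918) = 0.5864 mV.

V_out ≈ 0.586 mV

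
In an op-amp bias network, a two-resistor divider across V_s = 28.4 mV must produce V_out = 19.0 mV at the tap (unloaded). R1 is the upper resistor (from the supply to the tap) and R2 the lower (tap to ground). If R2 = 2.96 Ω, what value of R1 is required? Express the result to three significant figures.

R1 ≈ 1.46 Ω

The divider ratio is R2/(R1+R2) = 19.0/28.4 = 0.6690.
Rearranging, R1 = R2·(1−k)/k = 2.96 × 0.4947 = 1.464 Ω.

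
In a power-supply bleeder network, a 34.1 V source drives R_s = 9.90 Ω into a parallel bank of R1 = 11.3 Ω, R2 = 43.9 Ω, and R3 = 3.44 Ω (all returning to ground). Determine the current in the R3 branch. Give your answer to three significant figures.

Parallel bank: R_p = 1/(1/11.3 + 1/43.9 + 1/3.44) = 2.488 Ω.
V_A by voltage divider: V_A = 34.1 × 2.488/(9.90 + 2.488) = 6.848 V.
I(R3) = V_A / R3 = 6.848/3.44 = 1.991 A.

I ≈ 1.99 A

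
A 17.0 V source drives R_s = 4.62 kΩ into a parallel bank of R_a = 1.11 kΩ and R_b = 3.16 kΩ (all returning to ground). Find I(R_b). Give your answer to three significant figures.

I ≈ 0.812 mA

Combine the parallel branches: R_p = (1/1.11 + 1/3.16)⁻¹ = 0.8215 kΩ.
Node voltage V_A = V_supply · R_p/(R_s + R_p) = 17.0 × 0.1510 = 2.566 V.
Branch current I = V_A/R_b = 2.566/3.16 = 0.8121 mA.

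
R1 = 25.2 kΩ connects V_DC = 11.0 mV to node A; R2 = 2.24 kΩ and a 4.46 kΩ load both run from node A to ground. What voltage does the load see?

The load sits in parallel with R2, giving an effective lower resistance R2' = R2·R_L/(R2+R_L) = 1.491 kΩ.
Voltage divider with the loaded lower leg: V_out = 11.0 × 1.491/(25.2 + 1.491) = 11.0 × 0.05587 = 0.6145 mV.

V_out ≈ 0.615 mV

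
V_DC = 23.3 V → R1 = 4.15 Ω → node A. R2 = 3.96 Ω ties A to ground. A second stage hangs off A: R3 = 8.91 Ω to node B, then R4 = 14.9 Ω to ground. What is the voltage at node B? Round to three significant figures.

Looking into the second stage from A: R3 + R4 = 23.81 Ω appears in parallel with R2.
Effective lower resistance at A: R2 ‖ 23.81 = 3.395 Ω.
First divider: V_A = V_DC · 3.395/(4.15 + 3.395) = 10.48 V.
Stage 2 is unloaded, so V_B = V_A · R4/(R3+R4) = 10.48 × 14.9/23.81 = 6.561 V.

V_B ≈ 6.56 V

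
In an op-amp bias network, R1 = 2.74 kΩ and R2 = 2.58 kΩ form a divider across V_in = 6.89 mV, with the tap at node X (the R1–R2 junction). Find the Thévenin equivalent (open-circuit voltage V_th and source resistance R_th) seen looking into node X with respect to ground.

V_th ≈ 3.34 mV, R_th ≈ 1.33 kΩ

Open-circuit (no load on X): V_th = V_in · R2/(R1 + R2) = 6.89 × 2.58/(2.740 + 2.58) = 3.341 mV.
With V_in suppressed (replaced by a short), R_th = R1 ‖ R2 = (2.740 × 2.58)/(2.740 + 2.58) = 1.329 kΩ.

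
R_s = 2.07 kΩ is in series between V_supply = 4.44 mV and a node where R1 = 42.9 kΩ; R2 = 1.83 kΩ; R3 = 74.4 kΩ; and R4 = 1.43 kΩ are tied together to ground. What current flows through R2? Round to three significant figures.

Parallel bank: R_p = 1/(1/42.9 + 1/1.83 + 1/74.4 + 1/1.43) = 0.7797 kΩ.
Node voltage V_A = V_supply · R_p/(R_s + R_p) = 4.44 × 0.2736 = 1.215 mV.
I(R2) = V_A / R2 = 1.215/1.83 = 0.6639 µA.
(Check via current divider: I_total = 1.558 µA; share G_k/ΣG = 0.4261 → same result.)

I ≈ 0.664 µA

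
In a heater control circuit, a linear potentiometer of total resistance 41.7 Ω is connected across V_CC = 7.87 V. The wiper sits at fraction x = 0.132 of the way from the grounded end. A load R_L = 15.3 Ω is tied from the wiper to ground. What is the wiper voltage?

V_out ≈ 0.792 V

Split the track: R_lower = x·R_p = 5.504 Ω, R_upper = (1−x)·R_p = 36.20 Ω.
(x·R_p) ‖ R_L = 4.048 Ω.
Loaded-divider output: V_out = 7.87 × 0.1006 = 0.7916 V.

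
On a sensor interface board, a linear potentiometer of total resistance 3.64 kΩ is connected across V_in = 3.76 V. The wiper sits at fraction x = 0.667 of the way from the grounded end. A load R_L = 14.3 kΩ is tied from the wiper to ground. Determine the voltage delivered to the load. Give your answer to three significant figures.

The pot divides into 1.212 kΩ above the wiper and 2.428 kΩ below.
(x·R_p) ‖ R_L = 2.075 kΩ.
V_out = 3.76 × 2.075/(1.212 + 2.075) = 2.374 V.

V_out ≈ 2.37 V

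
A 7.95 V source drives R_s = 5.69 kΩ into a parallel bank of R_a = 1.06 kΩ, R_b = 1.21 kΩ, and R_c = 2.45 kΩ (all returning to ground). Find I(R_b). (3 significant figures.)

Parallel bank: R_p = 1/(1/1.06 + 1/1.21 + 1/2.45) = 0.4591 kΩ.
V_A = 7.95 × 0.4591/6.149 = 0.5936 V.
I(R_b) = V_A / R_b = 0.5936/1.21 = 0.4906 mA.

I ≈ 0.491 mA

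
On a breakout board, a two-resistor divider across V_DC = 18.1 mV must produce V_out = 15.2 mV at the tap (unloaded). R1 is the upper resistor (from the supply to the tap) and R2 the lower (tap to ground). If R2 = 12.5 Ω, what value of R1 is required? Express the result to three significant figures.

The divider ratio is R2/(R1+R2) = 15.2/18.1 = 0.8398.
R1 = R2·(1/k − 1) = 12.5 × 0.1908 = 2.385 Ω.

R1 ≈ 2.38 Ω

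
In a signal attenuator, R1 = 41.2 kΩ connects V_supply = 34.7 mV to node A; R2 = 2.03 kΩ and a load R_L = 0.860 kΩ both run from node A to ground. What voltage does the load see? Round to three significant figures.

V_out ≈ 0.501 mV

The load sits in parallel with R2, giving an effective lower resistance R2' = R2·R_L/(R2+R_L) = 0.6041 kΩ.
Now apply the divider: V_out = 34.7 × 0.01445 = 0.5014 mV.
(Unloaded it would be 1.63 mV; the load pulls it down.)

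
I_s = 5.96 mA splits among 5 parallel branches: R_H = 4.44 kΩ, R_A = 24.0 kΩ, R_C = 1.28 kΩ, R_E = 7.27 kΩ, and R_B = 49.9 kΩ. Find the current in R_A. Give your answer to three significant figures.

I ≈ 0.206 mA

Total conductance ΣG = 1/4.44 + 1/24.0 + 1/1.28 + 1/7.27 + 1/49.9 = 1.206 (units of 1/kΩ).
By the current-divider rule, I = I_s · G_k/ΣG = 5.96 × 0.03456 = 0.2060 mA.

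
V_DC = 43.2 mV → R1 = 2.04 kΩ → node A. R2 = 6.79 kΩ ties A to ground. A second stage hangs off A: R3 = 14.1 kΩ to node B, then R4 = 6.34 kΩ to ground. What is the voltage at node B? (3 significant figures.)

The second stage (R3 + R4 = 20.44 kΩ) loads node A in parallel with R2.
Effective lower resistance at A: R2 ‖ 20.44 = 5.097 kΩ.
First divider: V_A = V_DC · 5.097/(2.04 + 5.097) = 30.85 mV.
V_B = V_A × 0.3102 = 9.569 mV.

V_B ≈ 9.57 mV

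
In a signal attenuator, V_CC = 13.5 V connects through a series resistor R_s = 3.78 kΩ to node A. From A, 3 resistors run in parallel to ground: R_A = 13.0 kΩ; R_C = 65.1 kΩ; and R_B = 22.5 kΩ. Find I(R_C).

Equivalent of the parallel group: R_p = 7.314 kΩ.
V_A = 13.5 × 7.314/11.09 = 8.900 V.
I(R_C) = V_A / R_C = 8.900/65.1 = 0.1367 mA.

I ≈ 0.137 mA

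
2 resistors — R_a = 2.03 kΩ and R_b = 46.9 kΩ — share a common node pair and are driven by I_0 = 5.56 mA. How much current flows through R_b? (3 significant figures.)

For two parallel branches, I_k = I_0 · (other R)/(sum of R).
So I = 5.56 × 2.03/48.93 = 0.2307 mA.

I ≈ 0.231 mA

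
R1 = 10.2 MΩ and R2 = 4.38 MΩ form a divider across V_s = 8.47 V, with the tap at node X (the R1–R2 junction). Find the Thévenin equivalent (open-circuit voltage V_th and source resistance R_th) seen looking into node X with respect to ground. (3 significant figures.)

V_th is the unloaded tap voltage: V_s · R2/(R1+R2) = 8.47 × 0.3004 = 2.544 V.
With V_s suppressed (replaced by a short), R_th = R1 ‖ R2 = (10.20 × 4.38)/(10.20 + 4.38) = 3.064 MΩ.

V_th ≈ 2.54 V, R_th ≈ 3.06 MΩ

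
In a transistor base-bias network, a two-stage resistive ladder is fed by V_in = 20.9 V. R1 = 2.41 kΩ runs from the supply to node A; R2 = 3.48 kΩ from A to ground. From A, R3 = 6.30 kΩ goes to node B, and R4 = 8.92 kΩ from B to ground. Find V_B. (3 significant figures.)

The second stage (R3 + R4 = 15.22 kΩ) loads node A in parallel with R2.
Effective lower resistance at A: R2 ‖ 15.22 = 2.832 kΩ.
First divider: V_A = V_in · 2.832/(2.41 + 2.832) = 11.29 V.
Stage 2 is unloaded, so V_B = V_A · R4/(R3+R4) = 11.29 × 8.92/15.22 = 6.618 V.

V_B ≈ 6.62 V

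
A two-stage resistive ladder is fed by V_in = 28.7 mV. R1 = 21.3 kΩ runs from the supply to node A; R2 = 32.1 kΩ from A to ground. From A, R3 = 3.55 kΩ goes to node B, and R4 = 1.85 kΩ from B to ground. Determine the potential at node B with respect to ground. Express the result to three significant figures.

V_B ≈ 1.75 mV

The second stage (R3 + R4 = 5.400 kΩ) loads node A in parallel with R2.
Effective lower resistance at A: R2 ‖ 5.400 = 4.622 kΩ.
First divider: V_A = V_in · 4.622/(21.3 + 4.622) = 5.118 mV.
V_B = V_A × 0.3426 = 1.753 mV.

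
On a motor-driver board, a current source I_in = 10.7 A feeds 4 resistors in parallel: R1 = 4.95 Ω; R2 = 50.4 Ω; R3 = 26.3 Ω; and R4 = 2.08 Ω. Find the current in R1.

Total conductance ΣG = 1/4.95 + 1/50.4 + 1/26.3 + 1/2.08 = 0.7407 (units of 1/Ω).
R1 takes the fraction G_k/ΣG = 0.2020/0.7407 = 0.2728, so I = 10.7 × 0.2728 = 2.919 A.

I ≈ 2.92 A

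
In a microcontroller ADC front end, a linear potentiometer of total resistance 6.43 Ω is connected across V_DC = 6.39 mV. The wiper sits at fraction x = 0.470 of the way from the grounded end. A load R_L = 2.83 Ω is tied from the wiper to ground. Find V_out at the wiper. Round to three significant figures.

V_out ≈ 1.92 mV

Lower segment x·R_p = 3.022 Ω; upper segment (1−x)·R_p = 3.408 Ω.
Lower segment in parallel with the load: 3.022 ‖ 2.83 = 1.461 Ω.
Then V_out = V_DC · 1.461/(3.408 + 1.461) = 1.918 mV.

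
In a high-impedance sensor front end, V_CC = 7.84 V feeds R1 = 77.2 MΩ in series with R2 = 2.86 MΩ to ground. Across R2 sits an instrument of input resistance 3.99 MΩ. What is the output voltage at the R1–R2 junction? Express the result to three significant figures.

The load sits in parallel with R2, giving an effective lower resistance R2' = R2·R_L/(R2+R_L) = 1.666 MΩ.
Then V_out = V_CC · R2'/(R1 + R2') = 7.84 × 1.666/78.87 = 0.1656 V.

V_out ≈ 0.166 V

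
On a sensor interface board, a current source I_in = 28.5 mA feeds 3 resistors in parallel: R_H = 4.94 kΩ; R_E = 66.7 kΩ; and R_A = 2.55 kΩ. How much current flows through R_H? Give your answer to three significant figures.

I ≈ 9.46 mA

Total conductance ΣG = 1/4.94 + 1/66.7 + 1/2.55 = 0.6096 (units of 1/kΩ).
R_H takes the fraction G_k/ΣG = 0.2024/0.6096 = 0.3321, so I = 28.5 × 0.3321 = 9.464 mA.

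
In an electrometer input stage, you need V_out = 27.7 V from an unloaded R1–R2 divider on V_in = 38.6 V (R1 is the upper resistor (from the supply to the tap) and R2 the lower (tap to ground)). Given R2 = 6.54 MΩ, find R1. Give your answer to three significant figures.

Required fraction k = V_out/V_in = 0.7176.
R1 = R2·(1/k − 1) = 6.54 × 0.3935 = 2.574 MΩ.

R1 ≈ 2.57 MΩ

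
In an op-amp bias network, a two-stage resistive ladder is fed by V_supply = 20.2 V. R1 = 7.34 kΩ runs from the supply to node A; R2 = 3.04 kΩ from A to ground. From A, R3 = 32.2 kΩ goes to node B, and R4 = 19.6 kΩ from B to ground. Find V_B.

V_B ≈ 2.15 V

The second stage (R3 + R4 = 51.80 kΩ) loads node A in parallel with R2.
Effective lower resistance at A: R2 ‖ 51.80 = 2.871 kΩ.
First divider: V_A = V_supply · 2.871/(7.34 + 2.871) = 5.680 V.
Then the unloaded second divider: V_B = V_A × R4/(R3+R4) = 5.680 × 0.3784 = 2.149 V.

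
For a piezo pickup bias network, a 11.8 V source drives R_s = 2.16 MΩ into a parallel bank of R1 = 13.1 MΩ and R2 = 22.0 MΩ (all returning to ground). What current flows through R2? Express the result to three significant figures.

I ≈ 0.425 µA

Parallel bank: R_p = 1/(1/13.1 + 1/22.0) = 8.211 MΩ.
Node voltage V_A = V_supply · R_p/(R_s + R_p) = 11.8 × 0.7917 = 9.342 V.
Branch current I = V_A/R2 = 9.342/22.0 = 0.4247 µA.
(Check via current divider: I_total = 1.138 µA; share G_k/ΣG = 0.3732 → same result.)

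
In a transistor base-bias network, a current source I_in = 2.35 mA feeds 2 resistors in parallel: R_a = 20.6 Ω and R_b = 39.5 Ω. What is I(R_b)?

Two-branch current divider: I_k = I_in · R_other/(R_1 + R_2).
So I = 2.35 × 20.6/60.10 = 0.8055 mA.

I ≈ 0.805 mA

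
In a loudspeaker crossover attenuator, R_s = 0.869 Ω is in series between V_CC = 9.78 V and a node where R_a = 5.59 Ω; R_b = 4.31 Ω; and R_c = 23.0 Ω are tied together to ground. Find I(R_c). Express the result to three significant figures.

I ≈ 0.305 A

Equivalent of the parallel group: R_p = 2.201 Ω.
V_A = 9.78 × 2.201/3.070 = 7.011 V.
I(R_c) = V_A / R_c = 7.011/23.0 = 0.3048 A.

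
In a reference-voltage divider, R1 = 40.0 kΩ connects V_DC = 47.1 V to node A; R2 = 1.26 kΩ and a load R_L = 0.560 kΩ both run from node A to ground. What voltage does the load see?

The load sits in parallel with R2, giving an effective lower resistance R2' = R2·R_L/(R2+R_L) = 0.3877 kΩ.
Now apply the divider: V_out = 47.1 × 0.009599 = 0.4521 V.
(Unloaded it would be 1.44 V; the load pulls it down.)

V_out ≈ 0.452 V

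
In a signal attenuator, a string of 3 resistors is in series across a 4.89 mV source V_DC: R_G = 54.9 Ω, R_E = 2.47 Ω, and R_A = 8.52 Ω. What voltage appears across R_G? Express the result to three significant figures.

ΣR = 54.9 + 2.47 + 8.52 = 65.89 Ω.
V = V_DC · R/ΣR = 4.89 × 0.8332 = 4.074 mV.

V ≈ 4.07 mV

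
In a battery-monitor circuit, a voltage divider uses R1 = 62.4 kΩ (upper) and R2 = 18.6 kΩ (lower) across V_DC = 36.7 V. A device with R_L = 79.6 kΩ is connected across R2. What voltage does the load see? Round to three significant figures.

First combine the lower leg with the load: R2 ‖ R_L = 15.08 kΩ.
Voltage divider with the loaded lower leg: V_out = 36.7 × 15.08/(62.4 + 15.08) = 36.7 × 0.1946 = 7.142 V.

V_out ≈ 7.14 V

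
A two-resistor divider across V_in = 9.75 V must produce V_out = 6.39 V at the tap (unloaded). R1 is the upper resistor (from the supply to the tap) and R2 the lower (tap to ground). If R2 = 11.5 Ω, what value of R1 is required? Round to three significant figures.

R1 ≈ 6.05 Ω

Required fraction k = V_out/V_in = 0.6554.
Rearranging, R1 = R2·(1−k)/k = 11.5 × 0.5258 = 6.047 Ω.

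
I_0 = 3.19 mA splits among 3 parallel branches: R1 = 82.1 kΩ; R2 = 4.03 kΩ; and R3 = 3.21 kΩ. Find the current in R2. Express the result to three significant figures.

Conductances: ΣG = 1/82.1 + 1/4.03 + 1/3.21 = 0.5718 (1/kΩ).
By the current-divider rule, I = I_0 · G_k/ΣG = 3.19 × 0.4339 = 1.384 mA.

I ≈ 1.38 mA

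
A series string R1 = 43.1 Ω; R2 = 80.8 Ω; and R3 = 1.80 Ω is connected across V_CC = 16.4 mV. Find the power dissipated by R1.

The common current is I = 16.4/125.7 = 0.1305 mA.
V(R1) = I·R = 5.623 mV; P = V·I = 5.623 × 0.1305 = 0.7337 µW.

P ≈ 0.734 µW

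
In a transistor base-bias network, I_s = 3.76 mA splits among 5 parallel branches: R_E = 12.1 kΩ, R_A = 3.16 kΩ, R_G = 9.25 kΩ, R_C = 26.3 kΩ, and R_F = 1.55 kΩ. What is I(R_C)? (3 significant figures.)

I ≈ 0.120 mA

Total conductance ΣG = 1/12.1 + 1/3.16 + 1/9.25 + 1/26.3 + 1/1.55 = 1.190 (units of 1/kΩ).
Current divider: I(R_C) = I_s · G_k/ΣG = 3.76 × (0.03802/1.190) = 3.76 × 0.03194 = 0.1201 mA.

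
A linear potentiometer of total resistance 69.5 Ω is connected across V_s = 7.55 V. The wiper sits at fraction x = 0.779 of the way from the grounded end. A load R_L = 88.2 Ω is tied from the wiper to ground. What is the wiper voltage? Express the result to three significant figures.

Split the track: R_lower = x·R_p = 54.14 Ω, R_upper = (1−x)·R_p = 15.36 Ω.
Lower segment in parallel with the load: 54.14 ‖ 88.2 = 33.55 Ω.
Then V_out = V_s · 33.55/(15.36 + 33.55) = 5.179 V.
(Unloaded: V_out = x·V_s = 5.88 V.)

V_out ≈ 5.18 V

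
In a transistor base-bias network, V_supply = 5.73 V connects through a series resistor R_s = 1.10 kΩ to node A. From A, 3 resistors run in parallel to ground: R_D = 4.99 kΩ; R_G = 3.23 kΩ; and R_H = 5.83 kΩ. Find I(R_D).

Parallel bank: R_p = 1/(1/4.99 + 1/3.23 + 1/5.83) = 1.467 kΩ.
V_A = 5.73 × 1.467/2.567 = 3.275 V.
I(R_D) = V_A / R_D = 3.275/4.99 = 0.6563 mA.

I ≈ 0.656 mA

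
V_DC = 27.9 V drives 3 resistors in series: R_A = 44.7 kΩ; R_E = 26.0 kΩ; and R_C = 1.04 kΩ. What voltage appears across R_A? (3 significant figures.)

ΣR = 44.7 + 26.0 + 1.04 = 71.74 kΩ.
V = V_DC · R/ΣR = 27.9 × 0.6231 = 17.38 V.

V ≈ 17.4 V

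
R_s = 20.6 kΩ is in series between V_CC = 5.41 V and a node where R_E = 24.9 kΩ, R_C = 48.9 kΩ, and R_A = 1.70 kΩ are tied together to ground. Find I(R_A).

I ≈ 0.222 mA

Combine the parallel branches: R_p = (1/24.9 + 1/48.9 + 1/1.70)⁻¹ = 1.541 kΩ.
V_A = 5.41 × 1.541/22.14 = 0.3766 V.
Branch current I = V_A/R_A = 0.3766/1.70 = 0.2215 mA.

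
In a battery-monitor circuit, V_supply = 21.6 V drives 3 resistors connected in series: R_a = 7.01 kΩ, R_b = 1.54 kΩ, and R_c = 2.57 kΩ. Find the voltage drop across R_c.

Total series resistance ΣR = 7.01 + 1.54 + 2.57 = 11.12 kΩ.
By the voltage-divider rule, V = 21.6 × 2.570/11.12 = 4.992 V.

V ≈ 4.99 V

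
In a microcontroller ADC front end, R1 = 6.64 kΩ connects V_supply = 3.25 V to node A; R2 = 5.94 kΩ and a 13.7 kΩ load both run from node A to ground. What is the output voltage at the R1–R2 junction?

R2 ‖ R_L = (5.94 × 13.7)/(5.94 + 13.7) = 4.143 kΩ.
Now apply the divider: V_out = 3.25 × 0.3842 = 1.249 V.

V_out ≈ 1.25 V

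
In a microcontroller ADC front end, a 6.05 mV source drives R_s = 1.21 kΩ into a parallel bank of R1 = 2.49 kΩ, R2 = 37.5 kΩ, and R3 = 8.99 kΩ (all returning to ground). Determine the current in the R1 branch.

I ≈ 1.47 µA

Parallel bank: R_p = 1/(1/2.49 + 1/37.5 + 1/8.99) = 1.854 kΩ.
V_A by voltage divider: V_A = 6.05 × 1.854/(1.21 + 1.854) = 3.660 mV.
I(R1) = V_A / R1 = 3.660/2.49 = 1.470 µA.
(Check via current divider: I_total = 1.975 µA; share G_k/ΣG = 0.7444 → same result.)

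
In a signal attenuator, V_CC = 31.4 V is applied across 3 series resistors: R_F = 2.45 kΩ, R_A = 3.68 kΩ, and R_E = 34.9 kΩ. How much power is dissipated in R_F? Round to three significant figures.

ΣR = 41.03 kΩ → I = 31.4/41.03 = 0.7653 mA.
P(R_F) = I²·R_F = (0.7653)² × 2.45 = 1.435 mW.

P ≈ 1.43 mW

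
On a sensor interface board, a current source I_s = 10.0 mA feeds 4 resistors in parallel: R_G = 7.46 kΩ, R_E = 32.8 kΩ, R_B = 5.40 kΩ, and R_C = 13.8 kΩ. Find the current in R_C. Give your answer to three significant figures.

I ≈ 1.72 mA

ΣG = 1/7.46 + 1/32.8 + 1/5.40 + 1/13.8 = 0.4222.
R_C takes the fraction G_k/ΣG = 0.07246/0.4222 = 0.1716, so I = 10.0 × 0.1716 = 1.716 mA.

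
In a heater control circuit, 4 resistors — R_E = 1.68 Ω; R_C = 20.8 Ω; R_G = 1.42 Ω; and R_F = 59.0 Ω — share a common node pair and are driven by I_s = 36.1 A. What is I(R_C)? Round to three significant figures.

ΣG = 1/1.68 + 1/20.8 + 1/1.42 + 1/59.0 = 1.364.
Current divider: I(R_C) = I_s · G_k/ΣG = 36.1 × (0.04808/1.364) = 36.1 × 0.03523 = 1.272 A.

I ≈ 1.27 A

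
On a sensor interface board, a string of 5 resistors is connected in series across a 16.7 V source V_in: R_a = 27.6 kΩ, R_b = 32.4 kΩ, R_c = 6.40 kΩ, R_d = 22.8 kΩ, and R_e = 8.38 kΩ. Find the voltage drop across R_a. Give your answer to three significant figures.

V ≈ 4.72 V

Total series resistance ΣR = 27.6 + 32.4 + 6.40 + 22.8 + 8.38 = 97.58 kΩ.
V = V_in · R/ΣR = 16.7 × 0.2828 = 4.724 V.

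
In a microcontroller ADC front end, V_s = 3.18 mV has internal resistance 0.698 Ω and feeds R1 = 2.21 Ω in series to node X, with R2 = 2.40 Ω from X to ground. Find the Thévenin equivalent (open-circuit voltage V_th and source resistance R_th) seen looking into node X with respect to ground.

V_th ≈ 1.44 mV, R_th ≈ 1.31 Ω

R1' = 0.698 + 2.21 = 2.908 Ω (source resistance + R1).
Open-circuit (no load on X): V_th = V_s · R2/(R1' + R2) = 3.18 × 2.40/(2.908 + 2.40) = 1.438 mV.
Zeroing V_s shorts the top of R1' to ground, so R_th = R1' ‖ R2 = 1.315 Ω.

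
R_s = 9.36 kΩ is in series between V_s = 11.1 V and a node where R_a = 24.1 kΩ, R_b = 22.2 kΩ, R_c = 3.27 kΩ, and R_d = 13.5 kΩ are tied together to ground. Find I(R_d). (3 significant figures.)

Parallel bank: R_p = 1/(1/24.1 + 1/22.2 + 1/3.27 + 1/13.5) = 2.144 kΩ.
V_A = 11.1 × 2.144/11.50 = 2.069 V.
Branch current I = V_A/R_d = 2.069/13.5 = 0.1532 mA.

I ≈ 0.153 mA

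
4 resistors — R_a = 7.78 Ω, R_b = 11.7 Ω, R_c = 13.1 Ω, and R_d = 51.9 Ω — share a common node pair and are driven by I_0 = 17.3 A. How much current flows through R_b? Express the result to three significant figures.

Total conductance ΣG = 1/7.78 + 1/11.7 + 1/13.1 + 1/51.9 = 0.3096 (units of 1/Ω).
R_b takes the fraction G_k/ΣG = 0.08547/0.3096 = 0.2761, so I = 17.3 × 0.2761 = 4.776 A.

I ≈ 4.78 A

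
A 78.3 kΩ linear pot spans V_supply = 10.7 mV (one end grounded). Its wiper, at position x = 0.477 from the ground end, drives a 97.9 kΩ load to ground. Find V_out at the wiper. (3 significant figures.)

Lower segment x·R_p = 37.35 kΩ; upper segment (1−x)·R_p = 40.95 kΩ.
Lower segment in parallel with the load: 37.35 ‖ 97.9 = 27.04 kΩ.
Then V_out = V_supply · 27.04/(40.95 + 27.04) = 4.255 mV.

V_out ≈ 4.25 mV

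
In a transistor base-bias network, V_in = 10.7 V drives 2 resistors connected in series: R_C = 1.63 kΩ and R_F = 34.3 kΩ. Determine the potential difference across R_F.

ΣR = 1.63 + 34.3 = 35.93 kΩ.
V = V_in · R/ΣR = 10.7 × 0.9546 = 10.21 V.

V ≈ 10.2 V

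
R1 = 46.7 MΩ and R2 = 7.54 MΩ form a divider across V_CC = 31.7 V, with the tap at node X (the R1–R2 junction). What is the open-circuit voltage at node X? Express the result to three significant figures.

V_th is the unloaded tap voltage: V_CC · R2/(R1+R2) = 31.7 × 0.1390 = 4.407 V.

V_th ≈ 4.41 V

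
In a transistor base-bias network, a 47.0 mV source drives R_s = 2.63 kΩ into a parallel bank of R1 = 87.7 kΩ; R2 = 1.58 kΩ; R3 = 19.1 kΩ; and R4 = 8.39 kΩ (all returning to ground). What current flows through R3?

Parallel bank: R_p = 1/(1/87.7 + 1/1.58 + 1/19.1 + 1/8.39) = 1.226 kΩ.
Node voltage V_A = V_supply · R_p/(R_s + R_p) = 47.0 × 0.3179 = 14.94 mV.
Branch current I = V_A/R3 = 14.94/19.1 = 0.7823 µA.

I ≈ 0.782 µA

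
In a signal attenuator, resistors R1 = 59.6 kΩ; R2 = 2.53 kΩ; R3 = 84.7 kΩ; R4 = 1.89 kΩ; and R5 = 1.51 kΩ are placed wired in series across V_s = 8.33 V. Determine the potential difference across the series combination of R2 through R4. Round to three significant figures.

V ≈ 4.94 V

Series total: ΣR = 59.6 + 2.53 + 84.7 + 1.89 + 1.51 = 150.2 kΩ.
R_{R2..R4} = 2.53 + 84.7 + 1.89 = 89.12 kΩ.
Voltage divider: V = V_s · (89.12 / 150.2) = 8.33 × 0.5932 = 4.942 V.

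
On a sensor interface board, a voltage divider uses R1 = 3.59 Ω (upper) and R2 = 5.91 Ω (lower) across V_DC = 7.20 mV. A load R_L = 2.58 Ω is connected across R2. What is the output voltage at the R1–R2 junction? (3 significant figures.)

First combine the lower leg with the load: R2 ‖ R_L = 1.796 Ω.
Then V_out = V_DC · R2'/(R1 + R2') = 7.20 × 1.796/5.386 = 2.401 mV.

V_out ≈ 2.40 mV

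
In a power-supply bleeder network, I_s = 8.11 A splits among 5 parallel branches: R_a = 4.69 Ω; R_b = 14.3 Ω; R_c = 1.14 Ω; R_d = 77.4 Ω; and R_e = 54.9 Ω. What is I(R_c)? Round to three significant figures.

I ≈ 5.97 A

Conductances: ΣG = 1/4.69 + 1/14.3 + 1/1.14 + 1/77.4 + 1/54.9 = 1.191 (1/Ω).
R_c takes the fraction G_k/ΣG = 0.8772/1.191 = 0.7362, so I = 8.11 × 0.7362 = 5.971 A.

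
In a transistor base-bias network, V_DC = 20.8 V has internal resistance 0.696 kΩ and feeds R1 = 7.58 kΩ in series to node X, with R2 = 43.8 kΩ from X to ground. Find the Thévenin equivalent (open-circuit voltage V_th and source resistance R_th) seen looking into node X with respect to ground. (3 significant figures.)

R1' = 0.696 + 7.58 = 8.276 kΩ (source resistance + R1).
V_th is the unloaded tap voltage: V_DC · R2/(R1'+R2) = 20.8 × 0.8411 = 17.49 V.
Looking into X with the source shorted: R_th = R1'·R2/(R1'+R2) = 8.276 × 43.8/52.08 = 6.961 kΩ.

V_th ≈ 17.5 V, R_th ≈ 6.96 kΩ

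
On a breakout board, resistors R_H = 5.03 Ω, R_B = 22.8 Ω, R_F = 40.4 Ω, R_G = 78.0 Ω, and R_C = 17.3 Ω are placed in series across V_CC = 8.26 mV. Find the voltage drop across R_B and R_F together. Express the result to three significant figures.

Total series resistance ΣR = 5.03 + 22.8 + 40.4 + 78.0 + 17.3 = 163.5 Ω.
R_{R_B..R_F} = 22.8 + 40.4 = 63.20 Ω.
Voltage divider: V = V_CC · (63.20 / 163.5) = 8.26 × 0.3865 = 3.192 mV.

V ≈ 3.19 mV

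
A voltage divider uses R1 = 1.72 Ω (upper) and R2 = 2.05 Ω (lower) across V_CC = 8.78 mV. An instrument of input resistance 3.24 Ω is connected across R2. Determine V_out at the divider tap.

First combine the lower leg with the load: R2 ‖ R_L = 1.256 Ω.
Then V_out = V_CC · R2'/(R1 + R2') = 8.78 × 1.256/2.976 = 3.705 mV.
(Unloaded it would be 4.77 mV; the load pulls it down.)

V_out ≈ 3.70 mV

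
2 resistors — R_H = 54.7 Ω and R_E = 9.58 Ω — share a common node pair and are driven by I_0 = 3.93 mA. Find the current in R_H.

For two parallel branches, I_k = I_0 · (other R)/(sum of R).
So I = 3.93 × 9.58/64.28 = 0.5857 mA.

I ≈ 0.586 mA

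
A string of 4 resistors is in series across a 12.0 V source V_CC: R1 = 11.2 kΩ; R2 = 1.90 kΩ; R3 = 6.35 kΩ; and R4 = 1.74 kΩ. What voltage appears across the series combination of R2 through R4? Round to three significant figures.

V ≈ 5.66 V

ΣR = 11.2 + 1.90 + 6.35 + 1.74 = 21.19 kΩ.
R_{R2..R4} = 1.90 + 6.35 + 1.74 = 9.990 kΩ.
By the voltage-divider rule, V = 12.0 × 9.990/21.19 = 5.657 V.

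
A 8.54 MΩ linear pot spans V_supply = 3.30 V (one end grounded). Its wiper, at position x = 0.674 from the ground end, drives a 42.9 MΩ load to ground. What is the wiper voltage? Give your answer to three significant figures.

V_out ≈ 2.13 V

The pot divides into 2.784 MΩ above the wiper and 5.756 MΩ below.
(x·R_p) ‖ R_L = 5.075 MΩ.
V_out = 3.30 × 5.075/(2.784 + 5.075) = 2.131 V.
(Unloaded: V_out = x·V_supply = 2.22 V.)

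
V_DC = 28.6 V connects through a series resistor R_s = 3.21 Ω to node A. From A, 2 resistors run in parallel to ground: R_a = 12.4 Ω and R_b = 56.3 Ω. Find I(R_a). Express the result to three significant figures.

Equivalent of the parallel group: R_p = 10.16 Ω.
V_A by voltage divider: V_A = 28.6 × 10.16/(3.21 + 10.16) = 21.73 V.
Branch current I = V_A/R_a = 21.73/12.4 = 1.753 A.

I ≈ 1.75 A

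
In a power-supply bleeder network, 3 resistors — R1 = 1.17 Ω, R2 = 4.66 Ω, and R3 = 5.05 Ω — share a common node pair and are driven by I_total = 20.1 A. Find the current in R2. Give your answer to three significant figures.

Total conductance ΣG = 1/1.17 + 1/4.66 + 1/5.05 = 1.267 (units of 1/Ω).
Current divider: I(R2) = I_total · G_k/ΣG = 20.1 × (0.2146/1.267) = 20.1 × 0.1693 = 3.404 A.

I ≈ 3.40 A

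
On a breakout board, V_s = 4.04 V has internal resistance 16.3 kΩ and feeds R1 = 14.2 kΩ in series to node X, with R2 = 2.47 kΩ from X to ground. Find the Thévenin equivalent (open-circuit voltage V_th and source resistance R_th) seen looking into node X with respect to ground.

V_th ≈ 0.303 V, R_th ≈ 2.28 kΩ

R1' = 16.3 + 14.2 = 30.50 kΩ (source resistance + R1).
V_th is the unloaded tap voltage: V_s · R2/(R1'+R2) = 4.04 × 0.07492 = 0.3027 V.
Looking into X with the source shorted: R_th = R1'·R2/(R1'+R2) = 30.50 × 2.47/32.97 = 2.285 kΩ.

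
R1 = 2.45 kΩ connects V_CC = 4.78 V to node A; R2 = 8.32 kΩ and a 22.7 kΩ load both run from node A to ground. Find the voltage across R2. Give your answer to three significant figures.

V_out ≈ 3.41 V

R2 ‖ R_L = (8.32 × 22.7)/(8.32 + 22.7) = 6.088 kΩ.
Now apply the divider: V_out = 4.78 × 0.7131 = 3.408 V.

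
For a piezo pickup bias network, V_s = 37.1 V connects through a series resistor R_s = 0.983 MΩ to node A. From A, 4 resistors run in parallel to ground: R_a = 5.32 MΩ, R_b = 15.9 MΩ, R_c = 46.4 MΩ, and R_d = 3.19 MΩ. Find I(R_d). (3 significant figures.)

I ≈ 7.38 µA

Parallel bank: R_p = 1/(1/5.32 + 1/15.9 + 1/46.4 + 1/3.19) = 1.707 MΩ.
Node voltage V_A = V_s · R_p/(R_s + R_p) = 37.1 × 0.6345 = 23.54 V.
Branch current I = V_A/R_d = 23.54/3.19 = 7.380 µA.
(Equivalently: I_total = 13.79 µA, then current-divider fraction G_k/ΣG = 0.5350.)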